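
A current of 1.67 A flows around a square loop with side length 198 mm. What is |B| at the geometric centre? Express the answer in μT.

Each side is a finite straight segment at perpendicular distance d = a/(2 tan(π/4)) = 0.099 m from the centre, with end-angles ±π/4.
One side contributes B₁ = (μ₀I/4πd)·2 sin(π/4) = 2.39×10⁻⁶ T.
All 4 sides add in the same direction: B = 4 × 2.39×10⁻⁶ = 9.54×10⁻⁶ T.

B ≈ 9.54 μT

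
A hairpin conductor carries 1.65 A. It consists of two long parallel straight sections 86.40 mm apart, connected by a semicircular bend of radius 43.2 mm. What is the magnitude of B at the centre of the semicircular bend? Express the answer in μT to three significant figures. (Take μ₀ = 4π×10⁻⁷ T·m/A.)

The semicircular arc contributes B_arc = μ₀I·π/(4πR) = μ₀I/(4R) = 1.20×10⁻⁵ T.
Each semi-infinite lead is at perpendicular distance R = 0.0432 m from the centre, with the perpendicular foot at its near end, so it contributes μ₀I/(4πR); both point the same way, together 7.64×10⁻⁶ T.
Arc and leads all point the same direction: B = 1.20×10⁻⁵ + 7.64×10⁻⁶ = 1.96×10⁻⁵ T.

B ≈ 19.6 μT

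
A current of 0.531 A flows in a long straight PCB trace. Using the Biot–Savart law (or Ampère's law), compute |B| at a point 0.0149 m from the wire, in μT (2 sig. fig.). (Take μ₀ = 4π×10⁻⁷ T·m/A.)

For an infinitely long straight wire, B = μ₀I/(2πd).
B = (4π×10⁻⁷ × 0.531) / (2π × 0.0149) = 7.13×10⁻⁶ T.

B ≈ 7.1 μT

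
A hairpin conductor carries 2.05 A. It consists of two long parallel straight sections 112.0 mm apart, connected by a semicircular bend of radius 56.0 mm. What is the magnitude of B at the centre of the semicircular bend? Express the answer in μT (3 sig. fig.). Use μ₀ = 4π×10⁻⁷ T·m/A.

The semicircular arc contributes B_arc = μ₀I·π/(4πR) = μ₀I/(4R) = 1.15×10⁻⁵ T.
Each semi-infinite lead is at perpendicular distance R = 0.056 m from the centre, with the perpendicular foot at its near end, so it contributes μ₀I/(4πR); both point the same way, together 7.32×10⁻⁶ T.
Arc and leads all point the same direction: B = 1.15×10⁻⁵ + 7.32×10⁻⁶ = 1.88×10⁻⁵ T.

B ≈ 18.8 μT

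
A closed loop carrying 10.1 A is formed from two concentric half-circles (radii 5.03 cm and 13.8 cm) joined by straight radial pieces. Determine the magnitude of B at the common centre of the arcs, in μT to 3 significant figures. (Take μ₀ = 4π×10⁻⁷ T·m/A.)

B ≈ 40.1 μT

The radial connectors point toward the centre, so dl × r̂ = 0 and they contribute nothing.
Each semicircle gives μ₀I/(4R): inner arc 6.31×10⁻⁵ T, outer arc 2.30×10⁻⁵ T.
The two arcs carry current in opposite angular senses, so their fields oppose: B = |6.31×10⁻⁵ − 2.30×10⁻⁵| = 4.01×10⁻⁵ T.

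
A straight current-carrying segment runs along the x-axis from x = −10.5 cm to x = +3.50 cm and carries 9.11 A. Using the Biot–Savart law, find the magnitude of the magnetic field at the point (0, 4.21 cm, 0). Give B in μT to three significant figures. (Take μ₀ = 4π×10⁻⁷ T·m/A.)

B ≈ 33.9 μT

For a finite straight segment, B = (μ₀I/4πd)(sinθ₁ + sinθ₂), where θ₁, θ₂ are the angles from the perpendicular to each end.
The perpendicular distance is d = 0.0421 m; the end-offsets along the wire are a = 0.105 m and b = 0.035 m.
sinθ₁ = 0.105/√(0.105²+0.0421²) = 0.9282; sinθ₂ = 0.035/√(0.035²+0.0421²) = 0.6393.
B = (4π×10⁻⁷ × 9.11) / (4π × 0.0421) × (0.9282 + 0.6393) = 3.39×10⁻⁵ T.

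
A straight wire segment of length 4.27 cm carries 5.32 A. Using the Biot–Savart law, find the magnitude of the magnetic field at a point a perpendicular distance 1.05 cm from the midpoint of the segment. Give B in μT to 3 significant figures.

For a finite straight segment, B = (μ₀I/4πd)(sinθ₁ + sinθ₂), where θ₁, θ₂ are the angles from the perpendicular to each end.
The perpendicular from the point meets the wire at its midpoint, so each end is L/2 = 0.02135 m away along the wire.
sinθ₁ = 0.02135/√(0.02135²+0.0105²) = 0.8973; sinθ₂ = 0.02135/√(0.02135²+0.0105²) = 0.8973.
B = (4π×10⁻⁷ × 5.32) / (4π × 0.0105) × (0.8973 + 0.8973) = 9.09×10⁻⁵ T.

B ≈ 90.9 μT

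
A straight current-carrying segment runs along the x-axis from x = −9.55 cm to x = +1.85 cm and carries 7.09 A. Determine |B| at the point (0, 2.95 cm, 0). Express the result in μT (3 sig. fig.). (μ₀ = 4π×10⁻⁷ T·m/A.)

B ≈ 35.7 μT

For a finite straight segment, B = (μ₀I/4πd)(sinθ₁ + sinθ₂), where θ₁, θ₂ are the angles from the perpendicular to each end.
The perpendicular distance is d = 0.0295 m; the end-offsets along the wire are a = 0.0955 m and b = 0.0185 m.
sinθ₁ = 0.0955/√(0.0955²+0.0295²) = 0.9555; sinθ₂ = 0.0185/√(0.0185²+0.0295²) = 0.5313.
B = (4π×10⁻⁷ × 7.09) / (4π × 0.0295) × (0.9555 + 0.5313) = 3.57×10⁻⁵ T.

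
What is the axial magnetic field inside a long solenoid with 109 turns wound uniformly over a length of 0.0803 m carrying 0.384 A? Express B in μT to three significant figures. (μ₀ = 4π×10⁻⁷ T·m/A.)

Inside a long solenoid, B = μ₀nI with n = 1357 turns/m.
B = 4π×10⁻⁷ × 1357 × 0.384 = 6.55×10⁻⁴ T.

B ≈ 655 μT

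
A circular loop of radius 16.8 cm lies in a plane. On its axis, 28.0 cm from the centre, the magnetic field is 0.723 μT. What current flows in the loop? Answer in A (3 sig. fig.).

I ≈ 1.42 A

On the axis of a loop, B = μ₀IR²/[2(R²+z²)^(3/2)], so I = 2B(R²+z²)^(3/2)/(μ₀R²).
R² + z² = 0.02822 + 0.0784 = 0.1066 m²; raised to 3/2 gives 3.48×10⁻² m³.
I = 2 × 7.23×10⁻⁷ × 3.48×10⁻² / (1.26×10⁻⁶ × 0.02822) = 1.42 A.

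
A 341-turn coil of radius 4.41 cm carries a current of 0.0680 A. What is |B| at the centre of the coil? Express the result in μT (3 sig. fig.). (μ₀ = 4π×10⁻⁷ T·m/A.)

For an N-turn flat coil, B = Nμ₀I/(2R) with R = 0.0441 m.
B = 341 × 9.69×10⁻⁷ T = 3.30×10⁻⁴ T.

B ≈ 330 μT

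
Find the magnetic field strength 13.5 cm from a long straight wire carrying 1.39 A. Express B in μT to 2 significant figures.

B ≈ 2.1 μT

For an infinitely long straight wire, B = μ₀I/(2πd).
B = (4π×10⁻⁷ × 1.39) / (2π × 0.135) = 2.06×10⁻⁶ T.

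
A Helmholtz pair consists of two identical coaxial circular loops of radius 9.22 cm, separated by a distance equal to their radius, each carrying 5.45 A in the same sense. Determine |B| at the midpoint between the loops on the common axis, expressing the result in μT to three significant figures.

Each loop contributes B = μ₀IR²/[2(R²+z²)^(3/2)] on the axis, with z measured from that loop.
Loop 1 (z = 0.0461 m): B₁ = 2.66×10⁻⁵ T. Loop 2 (z = 0.0461 m): B₂ = 2.66×10⁻⁵ T.
The fields add: B = B₁ + B₂ = 5.32×10⁻⁵ T.

B ≈ 53.2 μT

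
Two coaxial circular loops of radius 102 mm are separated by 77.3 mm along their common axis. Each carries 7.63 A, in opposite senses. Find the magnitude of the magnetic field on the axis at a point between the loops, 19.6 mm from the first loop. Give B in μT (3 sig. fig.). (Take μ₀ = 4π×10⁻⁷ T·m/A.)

Each loop contributes B = μ₀IR²/[2(R²+z²)^(3/2)] on the axis, with z measured from that loop.
Loop 1 (z = 0.0196 m): B₁ = 4.45×10⁻⁵ T. Loop 2 (z = 0.0577 m): B₂ = 3.10×10⁻⁵ T.
The fields oppose: B = |B₁ − B₂| = 1.35×10⁻⁵ T.

B ≈ 13.5 μT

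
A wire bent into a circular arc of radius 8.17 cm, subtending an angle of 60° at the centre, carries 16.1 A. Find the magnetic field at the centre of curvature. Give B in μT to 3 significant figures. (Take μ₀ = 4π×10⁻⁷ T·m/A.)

B ≈ 20.6 μT

The Biot–Savart field of a circular arc at its centre is B = μ₀Iφ/(4πR), with φ = 1.047 rad.
B = (4π×10⁻⁷ × 16.1 × 1.047) / (4π × 0.0817) = 2.06×10⁻⁵ T.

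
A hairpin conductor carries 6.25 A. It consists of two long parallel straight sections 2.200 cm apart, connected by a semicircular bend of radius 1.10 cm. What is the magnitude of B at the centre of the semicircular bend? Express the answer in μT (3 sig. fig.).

The semicircular arc contributes B_arc = μ₀I·π/(4πR) = μ₀I/(4R) = 1.78×10⁻⁴ T.
Each semi-infinite lead is at perpendicular distance R = 0.011 m from the centre, with the perpendicular foot at its near end, so it contributes μ₀I/(4πR); both point the same way, together 1.14×10⁻⁴ T.
Arc and leads all point the same direction: B = 1.78×10⁻⁴ + 1.14×10⁻⁴ = 2.92×10⁻⁴ T.

B ≈ 292 μT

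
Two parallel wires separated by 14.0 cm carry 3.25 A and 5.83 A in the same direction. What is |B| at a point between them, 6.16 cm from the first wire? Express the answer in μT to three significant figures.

Each long wire gives B = μ₀I/(2πd). Distances are d₁ = 0.0616 m and d₂ = 0.0784 m.
B₁ = 1.06×10⁻⁵ T, B₂ = 1.49×10⁻⁵ T.
Between parallel currents the two contributions point in opposite directions, so they subtract. B = |B₁ − B₂| = |1.06×10⁻⁵ − 1.49×10⁻⁵| = 4.32×10⁻⁶ T.

B ≈ 4.32 μT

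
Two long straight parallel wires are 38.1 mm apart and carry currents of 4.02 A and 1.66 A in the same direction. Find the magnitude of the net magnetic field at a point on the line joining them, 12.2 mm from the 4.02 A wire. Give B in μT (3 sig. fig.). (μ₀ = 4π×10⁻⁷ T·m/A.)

B ≈ 53.1 μT

Each long wire gives B = μ₀I/(2πd). Distances are d₁ = 0.0122 m and d₂ = 0.0259 m.
B₁ = 6.59×10⁻⁵ T, B₂ = 1.28×10⁻⁵ T.
Between parallel currents the two contributions point in opposite directions, so they subtract. B = |B₁ − B₂| = |6.59×10⁻⁵ − 1.28×10⁻⁵| = 5.31×10⁻⁵ T.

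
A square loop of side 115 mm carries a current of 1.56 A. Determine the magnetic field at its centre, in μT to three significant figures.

Each side is a finite straight segment at perpendicular distance d = a/(2 tan(π/4)) = 0.0575 m from the centre, with end-angles ±π/4.
One side contributes B₁ = (μ₀I/4πd)·2 sin(π/4) = 3.84×10⁻⁶ T.
All 4 sides add in the same direction: B = 4 × 3.84×10⁻⁶ = 1.53×10⁻⁵ T.

B ≈ 15.3 μT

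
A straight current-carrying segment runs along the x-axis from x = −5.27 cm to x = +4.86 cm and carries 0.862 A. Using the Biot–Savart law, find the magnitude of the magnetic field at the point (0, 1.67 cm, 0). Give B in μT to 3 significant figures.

B ≈ 9.80 μT

For a finite straight segment, B = (μ₀I/4πd)(sinθ₁ + sinθ₂), where θ₁, θ₂ are the angles from the perpendicular to each end.
The perpendicular distance is d = 0.0167 m; the end-offsets along the wire are a = 0.0527 m and b = 0.0486 m.
sinθ₁ = 0.0527/√(0.0527²+0.0167²) = 0.9533; sinθ₂ = 0.0486/√(0.0486²+0.0167²) = 0.9457.
B = (4π×10⁻⁷ × 0.862) / (4π × 0.0167) × (0.9533 + 0.9457) = 9.80×10⁻⁶ T.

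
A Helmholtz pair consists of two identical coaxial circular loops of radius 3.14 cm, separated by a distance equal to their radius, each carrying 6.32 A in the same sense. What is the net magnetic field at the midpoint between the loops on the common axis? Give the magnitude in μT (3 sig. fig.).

Each loop contributes B = μ₀IR²/[2(R²+z²)^(3/2)] on the axis, with z measured from that loop.
Loop 1 (z = 0.0157 m): B₁ = 9.05×10⁻⁵ T. Loop 2 (z = 0.0157 m): B₂ = 9.05×10⁻⁵ T.
The fields add: B = B₁ + B₂ = 1.81×10⁻⁴ T.

B ≈ 181 μT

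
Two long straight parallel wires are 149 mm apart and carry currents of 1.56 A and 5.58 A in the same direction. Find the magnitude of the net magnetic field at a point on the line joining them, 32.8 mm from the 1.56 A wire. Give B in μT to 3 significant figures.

B ≈ 0.0919 μT

Each long wire gives B = μ₀I/(2πd). Distances are d₁ = 0.0328 m and d₂ = 0.1162 m.
B₁ = 9.51×10⁻⁶ T, B₂ = 9.60×10⁻⁶ T.
Between parallel currents the two contributions point in opposite directions, so they subtract. B = |B₁ − B₂| = |9.51×10⁻⁶ − 9.60×10⁻⁶| = 9.19×10⁻⁸ T.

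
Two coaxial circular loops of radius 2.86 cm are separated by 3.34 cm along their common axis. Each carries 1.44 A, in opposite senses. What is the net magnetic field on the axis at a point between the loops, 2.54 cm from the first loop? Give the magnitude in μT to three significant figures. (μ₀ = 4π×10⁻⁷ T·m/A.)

B ≈ 15.0 μT

Each loop contributes B = μ₀IR²/[2(R²+z²)^(3/2)] on the axis, with z measured from that loop.
Loop 1 (z = 0.0254 m): B₁ = 1.32×10⁻⁵ T. Loop 2 (z = 0.008 m): B₂ = 2.83×10⁻⁵ T.
The fields oppose: B = |B₁ − B₂| = 1.50×10⁻⁵ T.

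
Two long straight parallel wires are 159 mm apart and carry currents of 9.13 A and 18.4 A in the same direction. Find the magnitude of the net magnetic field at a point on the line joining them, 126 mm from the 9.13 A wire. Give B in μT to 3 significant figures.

Each long wire gives B = μ₀I/(2πd). Distances are d₁ = 0.126 m and d₂ = 0.033 m.
B₁ = 1.45×10⁻⁵ T, B₂ = 1.12×10⁻⁴ T.
Between parallel currents the two contributions point in opposite directions, so they subtract. B = |B₁ − B₂| = |1.45×10⁻⁵ − 1.12×10⁻⁴| = 9.70×10⁻⁵ T.

B ≈ 97.0 μT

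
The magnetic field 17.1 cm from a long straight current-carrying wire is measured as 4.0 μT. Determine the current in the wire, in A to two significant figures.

For a long straight wire B = μ₀I/(2πd), so I = 2πdB/μ₀.
I = 2π × 0.171 × 4.00×10⁻⁶ / (4π×10⁻⁷) = 3.42 A.

I ≈ 3.4 A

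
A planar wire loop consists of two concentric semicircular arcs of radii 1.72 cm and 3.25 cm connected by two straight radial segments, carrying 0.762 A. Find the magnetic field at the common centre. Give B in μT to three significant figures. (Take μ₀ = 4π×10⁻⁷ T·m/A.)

The radial connectors point toward the centre, so dl × r̂ = 0 and they contribute nothing.
Each semicircle gives μ₀I/(4R): inner arc 1.39×10⁻⁵ T, outer arc 7.37×10⁻⁶ T.
The two arcs carry current in opposite angular senses, so their fields oppose: B = |1.39×10⁻⁵ − 7.37×10⁻⁶| = 6.55×10⁻⁶ T.

B ≈ 6.55 μT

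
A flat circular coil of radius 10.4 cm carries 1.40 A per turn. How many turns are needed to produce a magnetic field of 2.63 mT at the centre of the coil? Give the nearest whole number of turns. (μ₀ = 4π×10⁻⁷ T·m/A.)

For an N-turn coil, B = Nμ₀I/(2R). A single turn gives B₁ = 8.46×10⁻⁶ T with R = 0.104 m.
N = B/B₁ = 2.63×10⁻³ / 8.46×10⁻⁶ = 310.94.

N = 311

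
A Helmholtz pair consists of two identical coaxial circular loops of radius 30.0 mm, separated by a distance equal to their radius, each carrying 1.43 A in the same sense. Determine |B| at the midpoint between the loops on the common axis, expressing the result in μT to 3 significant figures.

Each loop contributes B = μ₀IR²/[2(R²+z²)^(3/2)] on the axis, with z measured from that loop.
Loop 1 (z = 0.015 m): B₁ = 2.14×10⁻⁵ T. Loop 2 (z = 0.015 m): B₂ = 2.14×10⁻⁵ T.
The fields add: B = B₁ + B₂ = 4.29×10⁻⁵ T.

B ≈ 42.9 μT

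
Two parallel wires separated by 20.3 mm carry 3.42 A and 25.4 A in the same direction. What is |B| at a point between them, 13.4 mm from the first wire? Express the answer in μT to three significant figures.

Each long wire gives B = μ₀I/(2πd). Distances are d₁ = 0.0134 m and d₂ = 0.0069 m.
B₁ = 5.10×10⁻⁵ T, B₂ = 7.36×10⁻⁴ T.
Between parallel currents the two contributions point in opposite directions, so they subtract. B = |B₁ − B₂| = |5.10×10⁻⁵ − 7.36×10⁻⁴| = 6.85×10⁻⁴ T.

B ≈ 685 μT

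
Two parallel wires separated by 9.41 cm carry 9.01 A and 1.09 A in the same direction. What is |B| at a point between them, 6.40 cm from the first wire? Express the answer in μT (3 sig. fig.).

B ≈ 20.9 μT

Each long wire gives B = μ₀I/(2πd). Distances are d₁ = 0.064 m and d₂ = 0.0301 m.
B₁ = 2.82×10⁻⁵ T, B₂ = 7.24×10⁻⁶ T.
Between parallel currents the two contributions point in opposite directions, so they subtract. B = |B₁ − B₂| = |2.82×10⁻⁵ − 7.24×10⁻⁶| = 2.09×10⁻⁵ T.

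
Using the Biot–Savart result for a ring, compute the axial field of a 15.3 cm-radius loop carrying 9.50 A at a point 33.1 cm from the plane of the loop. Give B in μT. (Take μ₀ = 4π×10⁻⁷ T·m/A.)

On the axis of a circular loop, B = μ₀IR² / [2(R²+z²)^(3/2)].
R² + z² = (0.153)² + (0.331)² = 0.133 m², and (R²+z²)^(3/2) = 4.85×10⁻² m³.
B = (4π×10⁻⁷ × 9.50 × 0.02341) / (2 × 4.85×10⁻²) = 2.88×10⁻⁶ T.

B ≈ 2.88 μT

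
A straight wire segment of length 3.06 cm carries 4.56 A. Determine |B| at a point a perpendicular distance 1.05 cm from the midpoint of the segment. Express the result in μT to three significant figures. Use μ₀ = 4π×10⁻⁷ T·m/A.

B ≈ 71.6 μT

For a finite straight segment, B = (μ₀I/4πd)(sinθ₁ + sinθ₂), where θ₁, θ₂ are the angles from the perpendicular to each end.
The perpendicular from the point meets the wire at its midpoint, so each end is L/2 = 0.0153 m away along the wire.
sinθ₁ = 0.0153/√(0.0153²+0.0105²) = 0.8245; sinθ₂ = 0.0153/√(0.0153²+0.0105²) = 0.8245.
B = (4π×10⁻⁷ × 4.56) / (4π × 0.0105) × (0.8245 + 0.8245) = 7.16×10⁻⁵ T.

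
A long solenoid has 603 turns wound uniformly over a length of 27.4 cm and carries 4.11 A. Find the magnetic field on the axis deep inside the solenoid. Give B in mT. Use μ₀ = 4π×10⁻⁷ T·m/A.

Inside a long solenoid, B = μ₀nI with n = 2201 turns/m.
B = 4π×10⁻⁷ × 2201 × 4.11 = 1.14×10⁻² T.

B ≈ 11.4 mT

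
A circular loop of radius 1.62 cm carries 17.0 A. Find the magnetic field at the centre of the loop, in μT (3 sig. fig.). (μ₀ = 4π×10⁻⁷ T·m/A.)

At the centre of a circular loop the Biot–Savart law gives B = μ₀I/(2R).
B = (4π×10⁻⁷ × 17.0) / (2 × 0.0162) = 6.59×10⁻⁴ T.

B ≈ 659 μT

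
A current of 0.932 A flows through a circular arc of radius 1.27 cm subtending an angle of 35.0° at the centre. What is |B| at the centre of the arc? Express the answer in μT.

B ≈ 4.48 μT

The Biot–Savart field of a circular arc at its centre is B = μ₀Iφ/(4πR), with φ = 0.6109 rad.
B = (4π×10⁻⁷ × 0.932 × 0.6109) / (4π × 0.0127) = 4.48×10⁻⁶ T.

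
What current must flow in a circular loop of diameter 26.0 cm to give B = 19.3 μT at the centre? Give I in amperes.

I ≈ 3.99 A

At the centre of a circular loop B = μ₀I/(2R), so I = 2RB/μ₀.
With R = 0.13 m, I = 2 × 0.13 × 1.93×10⁻⁵ / (4π×10⁻⁷) = 3.99 A.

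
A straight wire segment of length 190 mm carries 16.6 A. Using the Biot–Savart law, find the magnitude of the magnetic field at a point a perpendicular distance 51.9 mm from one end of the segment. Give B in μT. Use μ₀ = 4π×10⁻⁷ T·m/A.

For a finite straight segment, B = (μ₀I/4πd)(sinθ₁ + sinθ₂), where θ₁, θ₂ are the angles from the perpendicular to each end.
The perpendicular foot is at one end, so the two end-offsets along the wire are 0 and L = 0.19 m.
sinθ₁ = 0/√(0²+0.0519²) = 0.0000; sinθ₂ = 0.19/√(0.19²+0.0519²) = 0.9647.
B = (4π×10⁻⁷ × 16.6) / (4π × 0.0519) × (0.0000 + 0.9647) = 3.09×10⁻⁵ T.

B ≈ 30.9 μT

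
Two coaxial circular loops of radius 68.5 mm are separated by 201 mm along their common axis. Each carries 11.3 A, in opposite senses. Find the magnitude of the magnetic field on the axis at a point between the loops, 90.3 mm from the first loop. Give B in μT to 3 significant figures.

Each loop contributes B = μ₀IR²/[2(R²+z²)^(3/2)] on the axis, with z measured from that loop.
Loop 1 (z = 0.0903 m): B₁ = 2.29×10⁻⁵ T. Loop 2 (z = 0.1107 m): B₂ = 1.51×10⁻⁵ T.
The fields oppose: B = |B₁ − B₂| = 7.78×10⁻⁶ T.

B ≈ 7.78 μT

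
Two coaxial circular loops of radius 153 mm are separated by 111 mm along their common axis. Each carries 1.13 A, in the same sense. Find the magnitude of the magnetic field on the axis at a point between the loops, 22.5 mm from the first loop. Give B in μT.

B ≈ 7.50 μT

Each loop contributes B = μ₀IR²/[2(R²+z²)^(3/2)] on the axis, with z measured from that loop.
Loop 1 (z = 0.0225 m): B₁ = 4.49×10⁻⁶ T. Loop 2 (z = 0.0885 m): B₂ = 3.01×10⁻⁶ T.
The fields add: B = B₁ + B₂ = 7.50×10⁻⁶ T.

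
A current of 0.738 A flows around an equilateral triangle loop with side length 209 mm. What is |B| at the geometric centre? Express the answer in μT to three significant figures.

Each side is a finite straight segment at perpendicular distance d = a/(2 tan(π/3)) = 0.06033 m from the centre, with end-angles ±π/3.
One side contributes B₁ = (μ₀I/4πd)·2 sin(π/3) = 2.12×10⁻⁶ T.
All 3 sides add in the same direction: B = 3 × 2.12×10⁻⁶ = 6.36×10⁻⁶ T.

B ≈ 6.36 μT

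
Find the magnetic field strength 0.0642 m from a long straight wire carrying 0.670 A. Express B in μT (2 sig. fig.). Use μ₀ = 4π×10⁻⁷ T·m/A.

For an infinitely long straight wire, B = μ₀I/(2πd).
B = (4π×10⁻⁷ × 0.670) / (2π × 0.0642) = 2.09×10⁻⁶ T.

B ≈ 2.1 μT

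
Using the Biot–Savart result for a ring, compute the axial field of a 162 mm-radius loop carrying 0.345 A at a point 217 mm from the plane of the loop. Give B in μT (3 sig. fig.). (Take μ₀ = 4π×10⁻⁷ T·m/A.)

On the axis of a circular loop, B = μ₀IR² / [2(R²+z²)^(3/2)].
R² + z² = (0.162)² + (0.217)² = 0.07333 m², and (R²+z²)^(3/2) = 1.99×10⁻² m³.
B = (4π×10⁻⁷ × 0.345 × 0.02624) / (2 × 1.99×10⁻²) = 2.86×10⁻⁷ T.

B ≈ 0.286 μT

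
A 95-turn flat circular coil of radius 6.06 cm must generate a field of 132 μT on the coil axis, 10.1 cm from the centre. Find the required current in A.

I ≈ 0.984 A

For an N-turn coil, B = Nμ₀IR²/[2(R²+z²)^(3/2)] with R = 0.0606 m, z = 0.101 m, so I = 2B(R²+z²)^(3/2)/(Nμ₀R²) = 2 × 1.32×10⁻⁴ × 1.63×10⁻³ / (95 × 4π×10⁻⁷ × 0.003672) = 0.984 A.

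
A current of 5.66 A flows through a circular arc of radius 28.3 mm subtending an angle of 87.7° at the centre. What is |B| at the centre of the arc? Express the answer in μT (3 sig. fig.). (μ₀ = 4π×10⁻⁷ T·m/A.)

B ≈ 30.6 μT

The Biot–Savart field of a circular arc at its centre is B = μ₀Iφ/(4πR), with φ = 1.531 rad.
B = (4π×10⁻⁷ × 5.66 × 1.531) / (4π × 0.0283) = 3.06×10⁻⁵ T.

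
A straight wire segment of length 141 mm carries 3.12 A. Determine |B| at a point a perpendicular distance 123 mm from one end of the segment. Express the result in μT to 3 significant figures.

For a finite straight segment, B = (μ₀I/4πd)(sinθ₁ + sinθ₂), where θ₁, θ₂ are the angles from the perpendicular to each end.
The perpendicular foot is at one end, so the two end-offsets along the wire are 0 and L = 0.141 m.
sinθ₁ = 0/√(0²+0.123²) = 0.0000; sinθ₂ = 0.141/√(0.141²+0.123²) = 0.7536.
B = (4π×10⁻⁷ × 3.12) / (4π × 0.123) × (0.0000 + 0.7536) = 1.91×10⁻⁶ T.

B ≈ 1.91 μT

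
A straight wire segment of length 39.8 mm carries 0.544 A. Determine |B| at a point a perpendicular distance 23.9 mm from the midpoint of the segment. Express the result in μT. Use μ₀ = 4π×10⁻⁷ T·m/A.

For a finite straight segment, B = (μ₀I/4πd)(sinθ₁ + sinθ₂), where θ₁, θ₂ are the angles from the perpendicular to each end.
The perpendicular from the point meets the wire at its midpoint, so each end is L/2 = 0.0199 m away along the wire.
sinθ₁ = 0.0199/√(0.0199²+0.0239²) = 0.6399; sinθ₂ = 0.0199/√(0.0199²+0.0239²) = 0.6399.
B = (4π×10⁻⁷ × 0.544) / (4π × 0.0239) × (0.6399 + 0.6399) = 2.91×10⁻⁶ T.

B ≈ 2.91 μT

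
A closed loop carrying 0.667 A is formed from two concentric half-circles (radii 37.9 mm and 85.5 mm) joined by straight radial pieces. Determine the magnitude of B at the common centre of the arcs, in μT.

The radial connectors point toward the centre, so dl × r̂ = 0 and they contribute nothing.
Each semicircle gives μ₀I/(4R): inner arc 5.53×10⁻⁶ T, outer arc 2.45×10⁻⁶ T.
The two arcs carry current in opposite angular senses, so their fields oppose: B = |5.53×10⁻⁶ − 2.45×10⁻⁶| = 3.08×10⁻⁶ T.

B ≈ 3.08 μT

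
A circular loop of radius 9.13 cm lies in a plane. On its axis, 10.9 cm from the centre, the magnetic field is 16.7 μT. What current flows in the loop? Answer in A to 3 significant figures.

On the axis of a loop, B = μ₀IR²/[2(R²+z²)^(3/2)], so I = 2B(R²+z²)^(3/2)/(μ₀R²).
R² + z² = 0.008336 + 0.01188 = 0.02022 m²; raised to 3/2 gives 2.87×10⁻³ m³.
I = 2 × 1.67×10⁻⁵ × 2.87×10⁻³ / (1.26×10⁻⁶ × 0.008336) = 9.17 A.

I ≈ 9.17 A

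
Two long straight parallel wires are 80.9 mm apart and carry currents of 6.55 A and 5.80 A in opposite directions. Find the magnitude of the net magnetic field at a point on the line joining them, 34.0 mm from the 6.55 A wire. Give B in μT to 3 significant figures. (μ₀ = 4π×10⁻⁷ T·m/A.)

Each long wire gives B = μ₀I/(2πd). Distances are d₁ = 0.034 m and d₂ = 0.0469 m.
B₁ = 3.85×10⁻⁵ T, B₂ = 2.47×10⁻⁵ T.
Between antiparallel currents both contributions point the same way, so they add. B = B₁ + B₂ = 3.85×10⁻⁵ + 2.47×10⁻⁵ = 6.33×10⁻⁵ T.

B ≈ 63.3 μT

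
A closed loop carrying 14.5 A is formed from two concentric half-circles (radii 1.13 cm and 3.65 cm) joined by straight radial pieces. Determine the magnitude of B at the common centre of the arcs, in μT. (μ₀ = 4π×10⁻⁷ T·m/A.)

The radial connectors point toward the centre, so dl × r̂ = 0 and they contribute nothing.
Each semicircle gives μ₀I/(4R): inner arc 4.03×10⁻⁴ T, outer arc 1.25×10⁻⁴ T.
The two arcs carry current in opposite angular senses, so their fields oppose: B = |4.03×10⁻⁴ − 1.25×10⁻⁴| = 2.78×10⁻⁴ T.

B ≈ 278 μT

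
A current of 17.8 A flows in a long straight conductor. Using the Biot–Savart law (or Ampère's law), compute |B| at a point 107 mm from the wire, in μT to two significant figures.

B ≈ 33 μT

For an infinitely long straight wire, B = μ₀I/(2πd).
B = (4π×10⁻⁷ × 17.8) / (2π × 0.107) = 3.33×10⁻⁵ T.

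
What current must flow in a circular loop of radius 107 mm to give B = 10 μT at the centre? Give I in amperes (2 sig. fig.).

At the centre of a circular loop B = μ₀I/(2R), so I = 2RB/μ₀.
With R = 0.107 m, I = 2 × 0.107 × 1.00×10⁻⁵ / (4π×10⁻⁷) = 1.70 A.

I ≈ 1.7 A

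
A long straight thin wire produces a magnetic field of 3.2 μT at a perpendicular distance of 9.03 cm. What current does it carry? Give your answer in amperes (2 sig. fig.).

I ≈ 1.4 A

For a long straight wire B = μ₀I/(2πd), so I = 2πdB/μ₀.
I = 2π × 0.0903 × 3.20×10⁻⁶ / (4π×10⁻⁷) = 1.44 A.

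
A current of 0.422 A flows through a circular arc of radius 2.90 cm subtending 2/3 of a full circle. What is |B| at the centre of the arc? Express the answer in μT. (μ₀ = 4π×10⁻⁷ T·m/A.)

The Biot–Savart field of a circular arc at its centre is B = μ₀Iφ/(4πR), with φ = 4.189 rad.
B = (4π×10⁻⁷ × 0.422 × 4.189) / (4π × 0.029) = 6.10×10⁻⁶ T.

B ≈ 6.10 μT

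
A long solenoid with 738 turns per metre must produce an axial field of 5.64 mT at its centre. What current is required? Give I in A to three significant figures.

Inside a long solenoid B = μ₀nI with n = 738 m⁻¹, so I = B/(μ₀n).
I = 5.64×10⁻³ / (4π×10⁻⁷ × 738) = 6.08 A.

I ≈ 6.08 A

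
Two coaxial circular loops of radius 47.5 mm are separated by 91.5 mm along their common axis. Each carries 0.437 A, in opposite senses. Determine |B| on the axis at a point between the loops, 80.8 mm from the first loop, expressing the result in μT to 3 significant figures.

Each loop contributes B = μ₀IR²/[2(R²+z²)^(3/2)] on the axis, with z measured from that loop.
Loop 1 (z = 0.0808 m): B₁ = 7.52×10⁻⁷ T. Loop 2 (z = 0.0107 m): B₂ = 5.37×10⁻⁶ T.
The fields oppose: B = |B₁ − B₂| = 4.61×10⁻⁶ T.

B ≈ 4.61 μT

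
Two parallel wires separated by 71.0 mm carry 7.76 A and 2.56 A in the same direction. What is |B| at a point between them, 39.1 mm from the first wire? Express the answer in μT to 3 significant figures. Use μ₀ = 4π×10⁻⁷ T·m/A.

B ≈ 23.6 μT

Each long wire gives B = μ₀I/(2πd). Distances are d₁ = 0.0391 m and d₂ = 0.0319 m.
B₁ = 3.97×10⁻⁵ T, B₂ = 1.61×10⁻⁵ T.
Between parallel currents the two contributions point in opposite directions, so they subtract. B = |B₁ − B₂| = |3.97×10⁻⁵ − 1.61×10⁻⁵| = 2.36×10⁻⁵ T.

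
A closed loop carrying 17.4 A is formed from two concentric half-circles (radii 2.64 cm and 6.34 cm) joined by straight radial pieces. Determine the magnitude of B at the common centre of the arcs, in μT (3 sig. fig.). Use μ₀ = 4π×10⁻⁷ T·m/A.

B ≈ 121 μT

The radial connectors point toward the centre, so dl × r̂ = 0 and they contribute nothing.
Each semicircle gives μ₀I/(4R): inner arc 2.07×10⁻⁴ T, outer arc 8.62×10⁻⁵ T.
The two arcs carry current in opposite angular senses, so their fields oppose: B = |2.07×10⁻⁴ − 8.62×10⁻⁵| = 1.21×10⁻⁴ T.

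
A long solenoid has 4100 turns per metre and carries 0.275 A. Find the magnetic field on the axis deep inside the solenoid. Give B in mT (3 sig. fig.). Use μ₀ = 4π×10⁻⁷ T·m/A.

Inside a long solenoid, B = μ₀nI with n = 4100 turns/m.
B = 4π×10⁻⁷ × 4100 × 0.275 = 1.42×10⁻³ T.

B ≈ 1.42 mT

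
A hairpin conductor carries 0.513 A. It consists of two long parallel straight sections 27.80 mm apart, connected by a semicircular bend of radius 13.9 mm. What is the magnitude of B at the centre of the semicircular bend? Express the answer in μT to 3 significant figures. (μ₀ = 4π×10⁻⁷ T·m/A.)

The semicircular arc contributes B_arc = μ₀I·π/(4πR) = μ₀I/(4R) = 1.16×10⁻⁵ T.
Each semi-infinite lead is at perpendicular distance R = 0.0139 m from the centre, with the perpendicular foot at its near end, so it contributes μ₀I/(4πR); both point the same way, together 7.38×10⁻⁶ T.
Arc and leads all point the same direction: B = 1.16×10⁻⁵ + 7.38×10⁻⁶ = 1.90×10⁻⁵ T.

B ≈ 19.0 μT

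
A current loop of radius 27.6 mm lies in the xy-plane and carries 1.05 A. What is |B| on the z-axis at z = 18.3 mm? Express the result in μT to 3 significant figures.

On the axis of a circular loop, B = μ₀IR² / [2(R²+z²)^(3/2)].
R² + z² = (0.0276)² + (0.0183)² = 0.001097 m², and (R²+z²)^(3/2) = 3.63×10⁻⁵ m³.
B = (4π×10⁻⁷ × 1.05 × 0.0007618) / (2 × 3.63×10⁻⁵) = 1.38×10⁻⁵ T.

B ≈ 13.8 μT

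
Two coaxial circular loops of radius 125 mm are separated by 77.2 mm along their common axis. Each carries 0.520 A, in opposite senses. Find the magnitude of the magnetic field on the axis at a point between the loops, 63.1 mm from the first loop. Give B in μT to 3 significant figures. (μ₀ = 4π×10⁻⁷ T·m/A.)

Each loop contributes B = μ₀IR²/[2(R²+z²)^(3/2)] on the axis, with z measured from that loop.
Loop 1 (z = 0.0631 m): B₁ = 1.86×10⁻⁶ T. Loop 2 (z = 0.0141 m): B₂ = 2.56×10⁻⁶ T.
The fields oppose: B = |B₁ − B₂| = 7.05×10⁻⁷ T.

B ≈ 0.705 μT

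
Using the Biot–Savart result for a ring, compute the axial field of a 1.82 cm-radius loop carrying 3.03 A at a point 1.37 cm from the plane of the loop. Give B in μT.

On the axis of a circular loop, B = μ₀IR² / [2(R²+z²)^(3/2)].
R² + z² = (0.0182)² + (0.0137)² = 0.0005189 m², and (R²+z²)^(3/2) = 1.18×10⁻⁵ m³.
B = (4π×10⁻⁷ × 3.03 × 0.0003312) / (2 × 1.18×10⁻⁵) = 5.33×10⁻⁵ T.

B ≈ 53.3 μT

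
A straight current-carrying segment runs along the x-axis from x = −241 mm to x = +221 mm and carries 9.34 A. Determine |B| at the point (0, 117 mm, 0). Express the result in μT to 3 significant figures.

For a finite straight segment, B = (μ₀I/4πd)(sinθ₁ + sinθ₂), where θ₁, θ₂ are the angles from the perpendicular to each end.
The perpendicular distance is d = 0.117 m; the end-offsets along the wire are a = 0.241 m and b = 0.221 m.
sinθ₁ = 0.241/√(0.241²+0.117²) = 0.8996; sinθ₂ = 0.221/√(0.221²+0.117²) = 0.8838.
B = (4π×10⁻⁷ × 9.34) / (4π × 0.117) × (0.8996 + 0.8838) = 1.42×10⁻⁵ T.

B ≈ 14.2 μT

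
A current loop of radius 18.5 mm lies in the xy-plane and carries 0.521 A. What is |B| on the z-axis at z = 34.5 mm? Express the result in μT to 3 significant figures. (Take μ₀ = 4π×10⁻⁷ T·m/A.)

On the axis of a circular loop, B = μ₀IR² / [2(R²+z²)^(3/2)].
R² + z² = (0.0185)² + (0.0345)² = 0.001533 m², and (R²+z²)^(3/2) = 6.00×10⁻⁵ m³.
B = (4π×10⁻⁷ × 0.521 × 0.0003422) / (2 × 6.00×10⁻⁵) = 1.87×10⁻⁶ T.

B ≈ 1.87 μT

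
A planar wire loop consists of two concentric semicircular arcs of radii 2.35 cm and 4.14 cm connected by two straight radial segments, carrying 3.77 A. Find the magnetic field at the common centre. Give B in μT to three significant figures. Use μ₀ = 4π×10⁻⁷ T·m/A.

B ≈ 21.8 μT

The radial connectors point toward the centre, so dl × r̂ = 0 and they contribute nothing.
Each semicircle gives μ₀I/(4R): inner arc 5.04×10⁻⁵ T, outer arc 2.86×10⁻⁵ T.
The two arcs carry current in opposite angular senses, so their fields oppose: B = |5.04×10⁻⁵ − 2.86×10⁻⁵| = 2.18×10⁻⁵ T.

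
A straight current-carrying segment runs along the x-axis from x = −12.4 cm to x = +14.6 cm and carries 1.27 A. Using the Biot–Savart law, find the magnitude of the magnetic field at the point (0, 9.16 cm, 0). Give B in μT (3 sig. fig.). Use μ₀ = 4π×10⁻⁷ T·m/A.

For a finite straight segment, B = (μ₀I/4πd)(sinθ₁ + sinθ₂), where θ₁, θ₂ are the angles from the perpendicular to each end.
The perpendicular distance is d = 0.0916 m; the end-offsets along the wire are a = 0.124 m and b = 0.146 m.
sinθ₁ = 0.124/√(0.124²+0.0916²) = 0.8043; sinθ₂ = 0.146/√(0.146²+0.0916²) = 0.8471.
B = (4π×10⁻⁷ × 1.27) / (4π × 0.0916) × (0.8043 + 0.8471) = 2.29×10⁻⁶ T.

B ≈ 2.29 μT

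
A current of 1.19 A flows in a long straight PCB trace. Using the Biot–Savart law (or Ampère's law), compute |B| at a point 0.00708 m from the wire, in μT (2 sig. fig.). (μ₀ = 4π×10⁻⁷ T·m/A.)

B ≈ 34 μT

For an infinitely long straight wire, B = μ₀I/(2πd).
B = (4π×10⁻⁷ × 1.19) / (2π × 0.00708) = 3.36×10⁻⁵ T.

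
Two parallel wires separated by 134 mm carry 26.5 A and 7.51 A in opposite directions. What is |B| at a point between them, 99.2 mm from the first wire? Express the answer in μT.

B ≈ 96.6 μT

Each long wire gives B = μ₀I/(2πd). Distances are d₁ = 0.0992 m and d₂ = 0.0348 m.
B₁ = 5.34×10⁻⁵ T, B₂ = 4.32×10⁻⁵ T.
Between antiparallel currents both contributions point the same way, so they add. B = B₁ + B₂ = 5.34×10⁻⁵ + 4.32×10⁻⁵ = 9.66×10⁻⁵ T.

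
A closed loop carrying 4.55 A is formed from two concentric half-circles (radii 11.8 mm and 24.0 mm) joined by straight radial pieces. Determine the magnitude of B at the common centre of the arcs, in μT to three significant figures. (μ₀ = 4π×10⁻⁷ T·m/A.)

The radial connectors point toward the centre, so dl × r̂ = 0 and they contribute nothing.
Each semicircle gives μ₀I/(4R): inner arc 1.21×10⁻⁴ T, outer arc 5.96×10⁻⁵ T.
The two arcs carry current in opposite angular senses, so their fields oppose: B = |1.21×10⁻⁴ − 5.96×10⁻⁵| = 6.16×10⁻⁵ T.

B ≈ 61.6 μT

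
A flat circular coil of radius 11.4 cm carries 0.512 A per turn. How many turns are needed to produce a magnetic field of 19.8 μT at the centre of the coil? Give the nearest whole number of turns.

For an N-turn coil, B = Nμ₀I/(2R). A single turn gives B₁ = 2.82×10⁻⁶ T with R = 0.114 m.
N = B/B₁ = 1.98×10⁻⁵ / 2.82×10⁻⁶ = 7.02.

N = 7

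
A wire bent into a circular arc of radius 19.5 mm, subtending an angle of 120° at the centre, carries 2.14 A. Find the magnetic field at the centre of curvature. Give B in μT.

The Biot–Savart field of a circular arc at its centre is B = μ₀Iφ/(4πR), with φ = 2.094 rad.
B = (4π×10⁻⁷ × 2.14 × 2.094) / (4π × 0.0195) = 2.30×10⁻⁵ T.

B ≈ 23.0 μT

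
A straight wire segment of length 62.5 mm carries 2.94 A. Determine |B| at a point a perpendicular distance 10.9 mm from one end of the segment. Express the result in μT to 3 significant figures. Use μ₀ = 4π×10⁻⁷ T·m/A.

B ≈ 26.6 μT

For a finite straight segment, B = (μ₀I/4πd)(sinθ₁ + sinθ₂), where θ₁, θ₂ are the angles from the perpendicular to each end.
The perpendicular foot is at one end, so the two end-offsets along the wire are 0 and L = 0.0625 m.
sinθ₁ = 0/√(0²+0.0109²) = 0.0000; sinθ₂ = 0.0625/√(0.0625²+0.0109²) = 0.9851.
B = (4π×10⁻⁷ × 2.94) / (4π × 0.0109) × (0.0000 + 0.9851) = 2.66×10⁻⁵ T.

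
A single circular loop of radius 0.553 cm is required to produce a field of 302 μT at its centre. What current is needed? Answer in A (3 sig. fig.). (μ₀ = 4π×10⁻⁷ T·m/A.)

I ≈ 2.66 A

At the centre of a circular loop B = μ₀I/(2R), so I = 2RB/μ₀.
With R = 0.00553 m, I = 2 × 0.00553 × 3.02×10⁻⁴ / (4π×10⁻⁷) = 2.66 A.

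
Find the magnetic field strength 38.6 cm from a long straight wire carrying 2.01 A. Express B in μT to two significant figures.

B ≈ 1.0 μT

For an infinitely long straight wire, B = μ₀I/(2πd).
B = (4π×10⁻⁷ × 2.01) / (2π × 0.386) = 1.04×10⁻⁶ T.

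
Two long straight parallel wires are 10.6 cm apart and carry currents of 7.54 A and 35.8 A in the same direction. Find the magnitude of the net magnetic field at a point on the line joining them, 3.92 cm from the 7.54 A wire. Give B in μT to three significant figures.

Each long wire gives B = μ₀I/(2πd). Distances are d₁ = 0.0392 m and d₂ = 0.0668 m.
B₁ = 3.85×10⁻⁵ T, B₂ = 1.07×10⁻⁴ T.
Between parallel currents the two contributions point in opposite directions, so they subtract. B = |B₁ − B₂| = |3.85×10⁻⁵ − 1.07×10⁻⁴| = 6.87×10⁻⁵ T.

B ≈ 68.7 μT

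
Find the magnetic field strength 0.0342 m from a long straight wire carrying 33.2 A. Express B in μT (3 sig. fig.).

B ≈ 194 μT

For an infinitely long straight wire, B = μ₀I/(2πd).
B = (4π×10⁻⁷ × 33.2) / (2π × 0.0342) = 1.94×10⁻⁴ T.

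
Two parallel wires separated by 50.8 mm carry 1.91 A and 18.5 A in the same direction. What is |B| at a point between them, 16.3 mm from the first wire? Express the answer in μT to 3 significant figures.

B ≈ 83.8 μT

Each long wire gives B = μ₀I/(2πd). Distances are d₁ = 0.0163 m and d₂ = 0.0345 m.
B₁ = 2.34×10⁻⁵ T, B₂ = 1.07×10⁻⁴ T.
Between parallel currents the two contributions point in opposite directions, so they subtract. B = |B₁ − B₂| = |2.34×10⁻⁵ − 1.07×10⁻⁴| = 8.38×10⁻⁵ T.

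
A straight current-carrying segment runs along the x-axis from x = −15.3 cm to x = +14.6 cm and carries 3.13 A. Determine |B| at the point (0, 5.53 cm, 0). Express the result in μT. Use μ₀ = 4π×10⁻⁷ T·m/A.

B ≈ 10.6 μT

For a finite straight segment, B = (μ₀I/4πd)(sinθ₁ + sinθ₂), where θ₁, θ₂ are the angles from the perpendicular to each end.
The perpendicular distance is d = 0.0553 m; the end-offsets along the wire are a = 0.153 m and b = 0.146 m.
sinθ₁ = 0.153/√(0.153²+0.0553²) = 0.9405; sinθ₂ = 0.146/√(0.146²+0.0553²) = 0.9352.
B = (4π×10⁻⁷ × 3.13) / (4π × 0.0553) × (0.9405 + 0.9352) = 1.06×10⁻⁵ T.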